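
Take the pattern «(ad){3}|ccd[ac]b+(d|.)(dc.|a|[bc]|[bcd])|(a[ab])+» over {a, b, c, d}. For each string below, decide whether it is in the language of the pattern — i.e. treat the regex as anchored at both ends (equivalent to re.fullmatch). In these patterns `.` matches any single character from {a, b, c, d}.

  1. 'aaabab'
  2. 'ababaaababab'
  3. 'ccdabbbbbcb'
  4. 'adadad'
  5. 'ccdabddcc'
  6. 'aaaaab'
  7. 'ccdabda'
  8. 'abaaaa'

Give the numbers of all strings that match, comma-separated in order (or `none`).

1 → match
2 → match
3 → match
4 → match
5 → match
6 → match
7 → match
8 → match

1, 2, 3, 4, 5, 6, 7, 8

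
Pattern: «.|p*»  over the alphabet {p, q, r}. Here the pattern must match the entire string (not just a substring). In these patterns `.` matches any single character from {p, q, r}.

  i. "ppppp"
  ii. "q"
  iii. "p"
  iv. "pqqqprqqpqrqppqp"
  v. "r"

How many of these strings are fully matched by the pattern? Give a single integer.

4

i → match
ii → match
iii → match
iv → no match
v → match
Total matched: 4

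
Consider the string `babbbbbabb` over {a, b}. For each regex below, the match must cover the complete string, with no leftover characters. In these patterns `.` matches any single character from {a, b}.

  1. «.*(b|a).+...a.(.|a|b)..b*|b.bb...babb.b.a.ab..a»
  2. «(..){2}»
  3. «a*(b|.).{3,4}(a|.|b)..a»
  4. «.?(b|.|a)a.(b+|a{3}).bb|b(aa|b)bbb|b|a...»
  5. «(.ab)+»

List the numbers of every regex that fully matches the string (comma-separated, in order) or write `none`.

4

1 → no match
2 → no match
3 → no match — must end with `a`
4 → match
5 → no match — must end with `ab`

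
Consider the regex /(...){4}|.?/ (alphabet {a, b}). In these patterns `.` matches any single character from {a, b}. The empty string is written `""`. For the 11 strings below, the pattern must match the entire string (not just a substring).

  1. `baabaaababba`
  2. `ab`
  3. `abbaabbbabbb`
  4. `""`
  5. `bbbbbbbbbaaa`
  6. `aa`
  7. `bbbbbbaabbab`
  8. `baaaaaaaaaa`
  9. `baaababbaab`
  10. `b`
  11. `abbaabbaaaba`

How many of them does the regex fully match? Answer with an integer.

7

1 → match
2 → no match
3 → match
4 → match
5 → match
6 → no match
7 → match
8 → no match
9 → no match
10 → match
11 → match
Total matched: 7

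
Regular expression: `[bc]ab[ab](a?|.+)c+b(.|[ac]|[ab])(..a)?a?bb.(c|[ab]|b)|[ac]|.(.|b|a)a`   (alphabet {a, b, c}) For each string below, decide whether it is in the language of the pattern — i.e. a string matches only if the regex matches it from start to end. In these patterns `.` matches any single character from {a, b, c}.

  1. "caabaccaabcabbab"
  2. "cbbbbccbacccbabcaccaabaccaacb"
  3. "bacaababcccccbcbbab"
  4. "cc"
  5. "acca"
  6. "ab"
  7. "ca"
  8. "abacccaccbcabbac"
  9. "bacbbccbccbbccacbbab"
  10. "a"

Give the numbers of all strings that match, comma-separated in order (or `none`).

10

1 → no match
2 → no match
3 → no match
4. "cc" → no match
5. "acca" → no match
6. "ab" → no match
7. "ca" → no match
8 → no match
9 → no match
10. "a" → match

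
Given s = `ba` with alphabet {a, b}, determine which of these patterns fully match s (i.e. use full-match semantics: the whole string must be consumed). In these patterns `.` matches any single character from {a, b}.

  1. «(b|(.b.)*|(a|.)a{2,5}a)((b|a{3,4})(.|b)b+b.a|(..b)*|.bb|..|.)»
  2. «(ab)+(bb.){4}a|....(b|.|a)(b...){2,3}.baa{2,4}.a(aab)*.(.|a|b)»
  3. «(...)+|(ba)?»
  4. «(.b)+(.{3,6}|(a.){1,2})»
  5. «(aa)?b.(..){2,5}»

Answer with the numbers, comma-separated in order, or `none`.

1, 3

1 → match
2 → no match
3 → match
4 → no match
5 → no match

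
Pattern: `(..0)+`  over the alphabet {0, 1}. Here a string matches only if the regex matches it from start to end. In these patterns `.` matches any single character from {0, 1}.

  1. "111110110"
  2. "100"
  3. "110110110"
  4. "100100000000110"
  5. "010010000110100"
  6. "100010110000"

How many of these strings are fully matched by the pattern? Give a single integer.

5

1 → no match
2 → match
3 → match
4 → match
5 → match
6 → match
Total matched: 5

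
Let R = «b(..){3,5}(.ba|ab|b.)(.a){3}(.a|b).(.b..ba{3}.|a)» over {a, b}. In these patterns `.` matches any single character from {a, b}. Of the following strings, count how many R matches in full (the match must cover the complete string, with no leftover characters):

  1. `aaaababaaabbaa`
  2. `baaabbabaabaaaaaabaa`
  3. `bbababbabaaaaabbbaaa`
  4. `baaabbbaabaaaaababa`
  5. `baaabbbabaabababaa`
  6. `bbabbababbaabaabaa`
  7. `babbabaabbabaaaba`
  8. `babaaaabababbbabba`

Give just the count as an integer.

1 → no match — must start with `b`
2 → match
3 → no match
4 → no match
5 → match
6 → no match
7 → no match
8 → no match
Total matched: 2

2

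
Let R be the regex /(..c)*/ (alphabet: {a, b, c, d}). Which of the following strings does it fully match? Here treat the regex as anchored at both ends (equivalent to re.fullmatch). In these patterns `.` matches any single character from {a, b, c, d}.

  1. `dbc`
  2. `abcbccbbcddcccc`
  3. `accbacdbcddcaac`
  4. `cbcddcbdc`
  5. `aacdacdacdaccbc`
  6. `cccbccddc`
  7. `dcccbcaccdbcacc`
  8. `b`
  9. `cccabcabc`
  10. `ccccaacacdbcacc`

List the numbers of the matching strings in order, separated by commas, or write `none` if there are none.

1, 2, 3, 4, 5, 6, 7, 9

1 → match
2 → match
3 → match
4 → match
5 → match
6 → match
7 → match
8 → no match
9 → match
10 → no match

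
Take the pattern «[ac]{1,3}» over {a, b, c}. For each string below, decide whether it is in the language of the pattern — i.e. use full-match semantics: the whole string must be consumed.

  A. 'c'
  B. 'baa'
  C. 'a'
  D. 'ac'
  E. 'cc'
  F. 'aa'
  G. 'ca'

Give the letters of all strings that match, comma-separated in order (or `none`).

A → match
B → no match
C → match
D → match
E → match
F → match
G → match

A, C, D, E, F, G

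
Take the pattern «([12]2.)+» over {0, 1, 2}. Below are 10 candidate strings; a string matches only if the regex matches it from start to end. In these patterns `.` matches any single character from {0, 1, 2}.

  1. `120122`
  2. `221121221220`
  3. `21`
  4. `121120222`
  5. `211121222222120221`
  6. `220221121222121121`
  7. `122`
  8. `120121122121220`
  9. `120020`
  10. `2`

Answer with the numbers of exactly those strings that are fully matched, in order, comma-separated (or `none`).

1, 2, 4, 6, 7, 8

1 → match
2 → match
3 → no match
4 → match
5 → no match
6 → match
7 → match
8 → match
9 → no match
10 → no match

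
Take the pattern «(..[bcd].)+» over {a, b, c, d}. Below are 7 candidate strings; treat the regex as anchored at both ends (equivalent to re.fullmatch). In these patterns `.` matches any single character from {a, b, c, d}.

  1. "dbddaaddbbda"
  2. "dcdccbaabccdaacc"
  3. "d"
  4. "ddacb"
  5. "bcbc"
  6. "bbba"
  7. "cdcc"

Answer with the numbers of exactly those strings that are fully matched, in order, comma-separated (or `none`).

1 → match
2 → no match
3 → no match
4 → no match
5 → match
6 → match
7 → match

1, 5, 6, 7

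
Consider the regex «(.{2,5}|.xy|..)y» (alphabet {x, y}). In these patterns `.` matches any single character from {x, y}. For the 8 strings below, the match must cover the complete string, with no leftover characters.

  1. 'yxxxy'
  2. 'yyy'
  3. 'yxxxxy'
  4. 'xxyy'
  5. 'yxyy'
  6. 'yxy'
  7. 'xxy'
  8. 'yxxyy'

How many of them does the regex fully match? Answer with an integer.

8

1 → match
2 → match
3 → match
4 → match
5 → match
6 → match
7 → match
8 → match
Total matched: 8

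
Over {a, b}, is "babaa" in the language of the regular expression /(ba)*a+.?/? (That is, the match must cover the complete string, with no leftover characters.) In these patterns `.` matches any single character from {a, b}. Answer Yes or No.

Yes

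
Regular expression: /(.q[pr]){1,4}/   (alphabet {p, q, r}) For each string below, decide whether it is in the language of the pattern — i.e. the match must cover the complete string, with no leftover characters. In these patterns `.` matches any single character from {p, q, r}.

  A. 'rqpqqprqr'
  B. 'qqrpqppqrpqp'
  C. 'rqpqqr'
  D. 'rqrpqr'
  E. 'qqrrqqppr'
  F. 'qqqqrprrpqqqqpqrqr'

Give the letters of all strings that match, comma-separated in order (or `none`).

A. 'rqpqqprqr' → match
B. 'qqrpqppqrpqp' → match
C. 'rqpqqr' → match
D. 'rqrpqr' → match
E. 'qqrrqqppr' → no match
F → no match

A, B, C, D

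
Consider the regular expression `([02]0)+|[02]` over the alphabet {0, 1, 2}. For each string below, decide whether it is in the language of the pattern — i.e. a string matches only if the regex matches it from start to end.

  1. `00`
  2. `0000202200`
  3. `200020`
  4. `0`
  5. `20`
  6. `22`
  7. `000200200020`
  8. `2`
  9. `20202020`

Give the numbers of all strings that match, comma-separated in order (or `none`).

1, 3, 4, 5, 8, 9

1 → match
2 → no match
3 → match
4 → match
5 → match
6 → no match
7 → no match
8 → match
9 → match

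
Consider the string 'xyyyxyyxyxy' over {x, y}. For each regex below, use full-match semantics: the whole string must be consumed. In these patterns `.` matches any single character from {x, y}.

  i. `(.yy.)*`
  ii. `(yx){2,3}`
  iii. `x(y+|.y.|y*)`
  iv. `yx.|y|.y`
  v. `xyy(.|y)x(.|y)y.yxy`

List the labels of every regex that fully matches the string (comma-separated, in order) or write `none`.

v

i → no match
ii → no match — must start with 'yx'
iii → no match
iv → no match
v → match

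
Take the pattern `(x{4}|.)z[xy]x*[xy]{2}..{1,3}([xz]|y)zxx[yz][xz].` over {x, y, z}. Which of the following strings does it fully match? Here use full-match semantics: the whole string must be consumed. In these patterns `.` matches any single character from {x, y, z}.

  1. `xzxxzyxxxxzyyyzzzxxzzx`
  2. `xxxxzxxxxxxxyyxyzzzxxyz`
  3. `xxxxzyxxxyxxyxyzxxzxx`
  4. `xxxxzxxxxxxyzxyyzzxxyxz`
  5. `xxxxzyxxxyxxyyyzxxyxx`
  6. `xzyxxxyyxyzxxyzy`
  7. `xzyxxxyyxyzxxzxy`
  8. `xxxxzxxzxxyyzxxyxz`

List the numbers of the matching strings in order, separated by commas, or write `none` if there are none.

3, 4, 5, 6, 7

1 → no match
2 → no match
3 → match
4 → match
5 → match
6 → match
7 → match
8 → no match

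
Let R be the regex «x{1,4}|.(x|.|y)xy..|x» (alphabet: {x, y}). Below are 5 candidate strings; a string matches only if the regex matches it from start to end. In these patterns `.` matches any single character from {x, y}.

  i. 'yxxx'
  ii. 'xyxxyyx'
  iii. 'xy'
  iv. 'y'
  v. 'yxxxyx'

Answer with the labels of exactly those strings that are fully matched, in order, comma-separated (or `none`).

none

i → no match
ii → no match
iii → no match
iv → no match
v → no match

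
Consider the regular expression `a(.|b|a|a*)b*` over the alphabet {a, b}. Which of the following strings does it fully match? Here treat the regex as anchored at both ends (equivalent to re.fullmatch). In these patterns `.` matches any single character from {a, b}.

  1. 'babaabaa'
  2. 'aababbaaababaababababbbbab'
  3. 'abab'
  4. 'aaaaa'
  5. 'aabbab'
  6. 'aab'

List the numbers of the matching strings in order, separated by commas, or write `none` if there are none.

1 → no match — must start with 'a'
2 → no match
3 → no match
4 → match
5 → no match
6 → match

4, 6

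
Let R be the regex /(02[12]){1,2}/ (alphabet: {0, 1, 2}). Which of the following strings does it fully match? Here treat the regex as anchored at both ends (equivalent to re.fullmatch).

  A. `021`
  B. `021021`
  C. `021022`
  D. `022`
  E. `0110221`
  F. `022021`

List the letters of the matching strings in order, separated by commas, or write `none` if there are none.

A, B, C, D, F

A. `021` → match
B. `021021` → match
C. `021022` → match
D. `022` → match
E. `0110221` → no match — must start with `02`
F. `022021` → match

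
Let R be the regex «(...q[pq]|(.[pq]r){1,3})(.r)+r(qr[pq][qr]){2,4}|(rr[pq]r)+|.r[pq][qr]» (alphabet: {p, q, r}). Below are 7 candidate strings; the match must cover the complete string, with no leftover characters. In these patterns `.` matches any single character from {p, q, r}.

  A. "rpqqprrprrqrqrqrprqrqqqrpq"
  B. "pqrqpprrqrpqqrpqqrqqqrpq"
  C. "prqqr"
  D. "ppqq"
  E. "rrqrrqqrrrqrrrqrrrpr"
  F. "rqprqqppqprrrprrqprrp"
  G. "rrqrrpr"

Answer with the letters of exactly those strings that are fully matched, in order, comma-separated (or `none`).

A, B

A → match
B → match
C → no match
D → no match
E → no match
F → no match
G → no match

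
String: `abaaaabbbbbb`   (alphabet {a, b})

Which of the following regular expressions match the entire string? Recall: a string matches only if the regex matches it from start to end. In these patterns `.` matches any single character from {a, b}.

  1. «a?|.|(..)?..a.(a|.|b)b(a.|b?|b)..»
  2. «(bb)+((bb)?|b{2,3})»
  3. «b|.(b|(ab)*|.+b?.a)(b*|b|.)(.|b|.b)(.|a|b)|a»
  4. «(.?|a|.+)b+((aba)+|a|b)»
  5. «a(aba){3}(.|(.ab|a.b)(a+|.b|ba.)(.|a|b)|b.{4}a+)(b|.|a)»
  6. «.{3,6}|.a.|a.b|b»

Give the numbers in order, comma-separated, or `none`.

1 → no match
2 → no match — must start with `bb`
3 → match
4 → match
5 → no match — must start with `aaba`
6 → no match

3, 4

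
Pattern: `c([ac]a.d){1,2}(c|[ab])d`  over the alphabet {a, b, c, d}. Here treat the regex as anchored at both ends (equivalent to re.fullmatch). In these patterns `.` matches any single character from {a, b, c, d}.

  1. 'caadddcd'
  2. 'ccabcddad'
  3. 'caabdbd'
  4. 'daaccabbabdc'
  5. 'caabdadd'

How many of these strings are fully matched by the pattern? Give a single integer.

1 → no match
2 → no match
3 → match
4 → no match — must start with 'c'
5 → no match
Total matched: 1

1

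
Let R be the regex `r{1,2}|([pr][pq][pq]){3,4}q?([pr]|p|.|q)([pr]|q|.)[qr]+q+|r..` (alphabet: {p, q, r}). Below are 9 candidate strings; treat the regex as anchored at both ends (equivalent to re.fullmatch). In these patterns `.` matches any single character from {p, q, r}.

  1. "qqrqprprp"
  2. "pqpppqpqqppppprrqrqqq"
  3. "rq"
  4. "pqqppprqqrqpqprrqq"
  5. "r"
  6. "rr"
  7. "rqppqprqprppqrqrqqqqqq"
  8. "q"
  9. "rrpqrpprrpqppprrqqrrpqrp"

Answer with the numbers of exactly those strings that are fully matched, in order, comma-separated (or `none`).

1 → no match
2 → match
3 → no match
4 → match
5 → match
6 → match
7 → match
8 → no match
9 → no match

2, 4, 5, 6, 7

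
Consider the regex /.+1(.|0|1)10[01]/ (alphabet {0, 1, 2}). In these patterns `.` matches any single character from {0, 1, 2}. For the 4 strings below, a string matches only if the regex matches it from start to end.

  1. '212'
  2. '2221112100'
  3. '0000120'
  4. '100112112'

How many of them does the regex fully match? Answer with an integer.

1

1. '212' → no match
2. '2221112100' → match
3. '0000120' → no match
4. '100112112' → no match
Total matched: 1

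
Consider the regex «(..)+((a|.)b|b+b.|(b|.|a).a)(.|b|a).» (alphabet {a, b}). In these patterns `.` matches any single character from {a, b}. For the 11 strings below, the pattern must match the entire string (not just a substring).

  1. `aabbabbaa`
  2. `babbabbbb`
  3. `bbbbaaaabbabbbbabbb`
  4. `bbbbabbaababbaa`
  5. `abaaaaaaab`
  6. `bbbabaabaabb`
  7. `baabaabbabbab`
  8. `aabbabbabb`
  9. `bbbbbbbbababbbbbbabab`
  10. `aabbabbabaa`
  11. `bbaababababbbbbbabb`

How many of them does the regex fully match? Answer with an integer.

1 → no match
2 → no match
3 → no match
4 → no match
5 → no match
6 → no match
7 → no match
8 → no match
9 → no match
10 → no match
11 → match
Total matched: 1

1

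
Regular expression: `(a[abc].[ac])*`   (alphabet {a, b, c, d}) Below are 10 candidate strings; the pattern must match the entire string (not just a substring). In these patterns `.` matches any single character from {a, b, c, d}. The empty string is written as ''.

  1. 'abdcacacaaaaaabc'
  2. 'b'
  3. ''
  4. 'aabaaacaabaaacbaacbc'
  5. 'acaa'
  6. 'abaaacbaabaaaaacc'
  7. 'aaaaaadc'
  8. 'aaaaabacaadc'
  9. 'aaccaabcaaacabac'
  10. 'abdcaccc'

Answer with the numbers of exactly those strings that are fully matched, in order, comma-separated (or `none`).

1, 3, 4, 5, 7, 8, 9, 10

1 → match
2 → no match
3 → match
4 → match
5 → match
6 → no match
7 → match
8 → match
9 → match
10 → match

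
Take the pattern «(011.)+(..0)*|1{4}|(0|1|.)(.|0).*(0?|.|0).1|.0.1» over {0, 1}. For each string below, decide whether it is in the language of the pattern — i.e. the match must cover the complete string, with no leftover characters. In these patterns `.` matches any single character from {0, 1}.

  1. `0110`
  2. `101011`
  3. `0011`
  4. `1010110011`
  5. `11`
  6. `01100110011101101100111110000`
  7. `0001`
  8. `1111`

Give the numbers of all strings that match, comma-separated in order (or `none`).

1 → match
2 → match
3 → match
4 → match
5 → no match
6 → no match
7 → match
8 → match

1, 2, 3, 4, 7, 8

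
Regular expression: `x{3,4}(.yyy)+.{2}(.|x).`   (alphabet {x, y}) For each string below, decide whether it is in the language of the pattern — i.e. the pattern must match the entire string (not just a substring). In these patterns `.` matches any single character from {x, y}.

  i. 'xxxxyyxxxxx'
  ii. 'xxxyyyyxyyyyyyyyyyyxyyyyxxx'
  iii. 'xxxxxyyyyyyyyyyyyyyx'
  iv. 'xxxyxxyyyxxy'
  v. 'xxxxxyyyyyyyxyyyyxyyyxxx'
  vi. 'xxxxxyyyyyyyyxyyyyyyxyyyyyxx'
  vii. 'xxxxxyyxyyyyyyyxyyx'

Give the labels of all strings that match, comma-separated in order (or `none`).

i. 'xxxxyyxxxxx' → no match
ii → match
iii → match
iv. 'xxxyxxyyyxxy' → no match
v → no match
vi → no match
vii → no match

ii, iii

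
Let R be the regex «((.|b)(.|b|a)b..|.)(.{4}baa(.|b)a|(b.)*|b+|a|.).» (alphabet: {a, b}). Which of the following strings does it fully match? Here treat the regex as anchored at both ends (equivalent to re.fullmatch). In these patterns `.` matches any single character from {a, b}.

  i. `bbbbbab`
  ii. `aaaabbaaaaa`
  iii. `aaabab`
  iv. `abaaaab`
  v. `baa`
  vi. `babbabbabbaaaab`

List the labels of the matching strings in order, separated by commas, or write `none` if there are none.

i. `bbbbbab` → match
ii. `aaaabbaaaaa` → match
iii. `aaabab` → no match
iv. `abaaaab` → no match
v. `baa` → match
vi → match

i, ii, v, vi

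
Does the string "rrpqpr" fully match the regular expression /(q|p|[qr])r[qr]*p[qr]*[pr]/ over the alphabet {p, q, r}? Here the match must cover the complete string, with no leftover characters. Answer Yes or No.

No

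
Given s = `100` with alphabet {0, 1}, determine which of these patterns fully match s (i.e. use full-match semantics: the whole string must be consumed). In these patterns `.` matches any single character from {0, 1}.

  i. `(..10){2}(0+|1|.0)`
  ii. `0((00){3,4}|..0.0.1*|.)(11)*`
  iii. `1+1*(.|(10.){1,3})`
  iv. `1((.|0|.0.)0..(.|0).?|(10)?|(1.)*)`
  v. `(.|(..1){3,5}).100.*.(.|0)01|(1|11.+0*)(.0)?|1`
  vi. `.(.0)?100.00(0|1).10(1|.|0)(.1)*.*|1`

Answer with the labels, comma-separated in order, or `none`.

i → no match
ii → no match — must start with `0`
iii → no match
iv → no match
v → match
vi → no match

v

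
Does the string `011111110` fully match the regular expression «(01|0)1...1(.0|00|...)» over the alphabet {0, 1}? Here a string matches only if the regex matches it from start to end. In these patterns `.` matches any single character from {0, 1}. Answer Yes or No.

Yes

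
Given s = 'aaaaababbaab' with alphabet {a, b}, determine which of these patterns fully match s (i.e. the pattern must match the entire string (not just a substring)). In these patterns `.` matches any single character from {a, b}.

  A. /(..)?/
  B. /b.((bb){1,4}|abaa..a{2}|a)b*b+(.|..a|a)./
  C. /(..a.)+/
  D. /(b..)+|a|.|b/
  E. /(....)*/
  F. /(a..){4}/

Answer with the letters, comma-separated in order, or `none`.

A → no match
B → no match — must start with 'b'
C → match
D → no match
E → match
F → match

C, E, F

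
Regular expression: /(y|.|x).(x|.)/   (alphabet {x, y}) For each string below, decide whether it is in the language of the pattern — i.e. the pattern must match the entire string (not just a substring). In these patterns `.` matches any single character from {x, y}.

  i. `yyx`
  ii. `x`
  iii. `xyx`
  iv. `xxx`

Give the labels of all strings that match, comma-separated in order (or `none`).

i. `yyx` → match
ii. `x` → no match
iii. `xyx` → match
iv. `xxx` → match

i, iii, iv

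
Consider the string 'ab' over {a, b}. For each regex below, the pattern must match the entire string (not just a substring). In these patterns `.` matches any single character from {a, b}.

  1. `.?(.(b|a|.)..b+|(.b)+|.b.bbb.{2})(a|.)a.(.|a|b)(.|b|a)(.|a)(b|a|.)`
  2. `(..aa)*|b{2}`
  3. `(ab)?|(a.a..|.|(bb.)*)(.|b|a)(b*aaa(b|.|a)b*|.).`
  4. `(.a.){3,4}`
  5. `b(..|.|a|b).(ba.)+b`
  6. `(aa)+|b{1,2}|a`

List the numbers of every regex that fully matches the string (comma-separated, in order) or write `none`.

1 → no match
2 → no match
3 → match
4 → no match
5 → no match — must start with 'b'
6 → no match

3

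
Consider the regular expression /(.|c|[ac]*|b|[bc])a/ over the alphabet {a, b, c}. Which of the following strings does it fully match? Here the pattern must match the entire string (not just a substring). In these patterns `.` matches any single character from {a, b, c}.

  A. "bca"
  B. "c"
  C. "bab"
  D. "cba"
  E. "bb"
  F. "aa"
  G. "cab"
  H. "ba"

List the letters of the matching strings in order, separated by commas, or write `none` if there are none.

F, H

A. "bca" → no match
B. "c" → no match — must end with "a"
C. "bab" → no match — must end with "a"
D. "cba" → no match
E. "bb" → no match — must end with "a"
F. "aa" → match
G. "cab" → no match — must end with "a"
H. "ba" → match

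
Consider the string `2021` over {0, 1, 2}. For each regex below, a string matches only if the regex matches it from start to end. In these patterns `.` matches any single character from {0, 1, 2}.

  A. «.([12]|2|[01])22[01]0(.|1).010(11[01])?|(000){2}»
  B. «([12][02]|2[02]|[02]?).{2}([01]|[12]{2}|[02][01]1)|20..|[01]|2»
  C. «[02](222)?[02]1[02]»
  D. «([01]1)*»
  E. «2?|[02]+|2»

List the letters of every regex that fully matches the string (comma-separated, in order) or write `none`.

B

A → no match
B → match
C → no match
D → no match
E → no match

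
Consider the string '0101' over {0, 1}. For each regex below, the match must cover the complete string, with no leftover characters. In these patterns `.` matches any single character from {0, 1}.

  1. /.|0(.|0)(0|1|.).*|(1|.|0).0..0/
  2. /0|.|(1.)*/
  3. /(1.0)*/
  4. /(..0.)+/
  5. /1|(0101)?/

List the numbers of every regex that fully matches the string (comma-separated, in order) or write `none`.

1, 4, 5

1 → match
2 → no match
3 → no match
4 → match
5 → match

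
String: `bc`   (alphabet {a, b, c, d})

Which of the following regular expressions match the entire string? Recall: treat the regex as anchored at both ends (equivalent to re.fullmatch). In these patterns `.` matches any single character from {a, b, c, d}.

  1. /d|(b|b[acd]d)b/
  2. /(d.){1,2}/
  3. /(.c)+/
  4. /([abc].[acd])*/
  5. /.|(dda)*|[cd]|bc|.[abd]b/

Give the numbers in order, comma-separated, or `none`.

3, 5

1 → no match
2 → no match — must start with `d`
3 → match
4 → no match
5 → match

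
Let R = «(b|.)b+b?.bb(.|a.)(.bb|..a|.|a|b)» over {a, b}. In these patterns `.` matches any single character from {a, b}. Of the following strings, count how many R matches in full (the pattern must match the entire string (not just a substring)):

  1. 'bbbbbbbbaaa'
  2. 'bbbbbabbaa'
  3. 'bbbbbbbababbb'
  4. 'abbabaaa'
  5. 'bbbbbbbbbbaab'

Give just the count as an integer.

3

1. 'bbbbbbbbaaa' → match
2. 'bbbbbabbaa' → match
3 → no match
4. 'abbabaaa' → no match
5 → match
Total matched: 3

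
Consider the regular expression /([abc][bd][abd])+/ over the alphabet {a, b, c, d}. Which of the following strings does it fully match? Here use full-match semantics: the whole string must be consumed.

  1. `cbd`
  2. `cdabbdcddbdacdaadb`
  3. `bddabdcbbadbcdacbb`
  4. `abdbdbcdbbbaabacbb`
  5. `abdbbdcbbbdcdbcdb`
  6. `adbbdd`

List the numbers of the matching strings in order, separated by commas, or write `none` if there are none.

1, 2, 3, 4, 6

1. `cbd` → match
2 → match
3 → match
4 → match
5 → no match
6. `adbbdd` → match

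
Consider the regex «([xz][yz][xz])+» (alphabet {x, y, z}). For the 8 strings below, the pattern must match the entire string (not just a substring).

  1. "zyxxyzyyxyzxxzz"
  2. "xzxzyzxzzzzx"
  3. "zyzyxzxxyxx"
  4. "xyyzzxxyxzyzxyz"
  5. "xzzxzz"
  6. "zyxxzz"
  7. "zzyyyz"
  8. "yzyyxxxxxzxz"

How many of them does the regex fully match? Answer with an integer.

3

1 → no match
2 → match
3 → no match
4 → no match
5 → match
6 → match
7 → no match
8 → no match
Total matched: 3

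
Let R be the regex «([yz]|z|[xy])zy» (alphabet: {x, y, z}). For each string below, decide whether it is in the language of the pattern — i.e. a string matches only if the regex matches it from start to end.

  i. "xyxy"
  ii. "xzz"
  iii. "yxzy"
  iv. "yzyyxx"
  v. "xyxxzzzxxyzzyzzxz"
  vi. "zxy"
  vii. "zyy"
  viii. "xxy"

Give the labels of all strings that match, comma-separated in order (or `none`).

i → no match — must end with "zy"
ii → no match — must end with "zy"
iii → no match
iv → no match — must end with "zy"
v → no match — must end with "zy"
vi → no match — must end with "zy"
vii → no match — must end with "zy"
viii → no match — must end with "zy"

none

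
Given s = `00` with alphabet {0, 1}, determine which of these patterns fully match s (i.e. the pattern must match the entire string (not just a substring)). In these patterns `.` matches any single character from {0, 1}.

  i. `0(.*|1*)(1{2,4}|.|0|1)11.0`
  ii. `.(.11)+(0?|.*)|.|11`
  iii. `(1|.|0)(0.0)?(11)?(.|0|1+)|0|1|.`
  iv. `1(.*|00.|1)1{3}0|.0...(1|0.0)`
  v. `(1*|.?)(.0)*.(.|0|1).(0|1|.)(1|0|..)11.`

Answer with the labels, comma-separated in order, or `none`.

iii

i → no match
ii → no match
iii → match
iv → no match
v → no match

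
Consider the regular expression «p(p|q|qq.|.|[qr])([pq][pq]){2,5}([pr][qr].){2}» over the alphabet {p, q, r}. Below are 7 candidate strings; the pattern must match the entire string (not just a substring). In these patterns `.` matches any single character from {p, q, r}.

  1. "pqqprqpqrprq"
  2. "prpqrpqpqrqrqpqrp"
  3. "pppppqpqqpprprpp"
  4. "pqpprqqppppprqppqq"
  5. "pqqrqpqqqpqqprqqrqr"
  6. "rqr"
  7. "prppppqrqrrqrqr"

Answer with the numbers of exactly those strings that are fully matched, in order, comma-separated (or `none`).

1 → no match
2 → no match
3 → no match
4 → no match
5 → no match
6 → no match — must start with "p"
7 → no match

none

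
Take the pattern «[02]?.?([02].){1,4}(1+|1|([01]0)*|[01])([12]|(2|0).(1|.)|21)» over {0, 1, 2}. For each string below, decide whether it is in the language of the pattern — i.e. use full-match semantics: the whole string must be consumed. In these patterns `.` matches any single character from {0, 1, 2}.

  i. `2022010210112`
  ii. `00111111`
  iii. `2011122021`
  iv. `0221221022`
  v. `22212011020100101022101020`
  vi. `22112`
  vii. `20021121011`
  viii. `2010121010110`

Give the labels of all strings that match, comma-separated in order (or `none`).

i → no match
ii → match
iii → no match
iv → match
v → no match
vi → match
vii → no match
viii → no match

ii, iv, vi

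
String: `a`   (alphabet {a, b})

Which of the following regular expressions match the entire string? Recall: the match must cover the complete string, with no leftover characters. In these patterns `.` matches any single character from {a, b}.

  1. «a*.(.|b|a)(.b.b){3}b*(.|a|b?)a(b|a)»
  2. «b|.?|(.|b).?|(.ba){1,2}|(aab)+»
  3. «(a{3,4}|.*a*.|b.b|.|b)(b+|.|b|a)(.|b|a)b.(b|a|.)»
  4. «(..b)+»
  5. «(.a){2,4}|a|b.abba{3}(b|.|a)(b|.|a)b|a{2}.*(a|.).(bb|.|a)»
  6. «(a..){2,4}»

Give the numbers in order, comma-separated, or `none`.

2, 5

1 → no match
2 → match
3 → no match
4 → no match — must end with `b`
5 → match
6 → no match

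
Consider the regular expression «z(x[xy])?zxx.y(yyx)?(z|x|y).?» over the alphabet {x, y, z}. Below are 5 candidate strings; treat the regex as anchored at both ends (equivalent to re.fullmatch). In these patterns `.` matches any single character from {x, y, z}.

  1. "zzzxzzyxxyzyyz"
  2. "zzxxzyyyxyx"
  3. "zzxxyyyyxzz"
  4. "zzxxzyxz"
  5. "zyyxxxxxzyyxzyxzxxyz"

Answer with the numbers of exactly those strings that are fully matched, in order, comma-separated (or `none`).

2, 3, 4

1 → no match
2 → match
3 → match
4 → match
5 → no match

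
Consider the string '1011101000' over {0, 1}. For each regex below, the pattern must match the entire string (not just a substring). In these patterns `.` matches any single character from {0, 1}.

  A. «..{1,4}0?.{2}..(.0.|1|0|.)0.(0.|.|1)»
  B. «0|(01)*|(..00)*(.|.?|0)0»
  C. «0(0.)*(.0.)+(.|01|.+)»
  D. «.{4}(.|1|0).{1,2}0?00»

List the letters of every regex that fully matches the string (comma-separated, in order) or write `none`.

A → match
B → no match
C → no match — must start with '0'
D → match

A, D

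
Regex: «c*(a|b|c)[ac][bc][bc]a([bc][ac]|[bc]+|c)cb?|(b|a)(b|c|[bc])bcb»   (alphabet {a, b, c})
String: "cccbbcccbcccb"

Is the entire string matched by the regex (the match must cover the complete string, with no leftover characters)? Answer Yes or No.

No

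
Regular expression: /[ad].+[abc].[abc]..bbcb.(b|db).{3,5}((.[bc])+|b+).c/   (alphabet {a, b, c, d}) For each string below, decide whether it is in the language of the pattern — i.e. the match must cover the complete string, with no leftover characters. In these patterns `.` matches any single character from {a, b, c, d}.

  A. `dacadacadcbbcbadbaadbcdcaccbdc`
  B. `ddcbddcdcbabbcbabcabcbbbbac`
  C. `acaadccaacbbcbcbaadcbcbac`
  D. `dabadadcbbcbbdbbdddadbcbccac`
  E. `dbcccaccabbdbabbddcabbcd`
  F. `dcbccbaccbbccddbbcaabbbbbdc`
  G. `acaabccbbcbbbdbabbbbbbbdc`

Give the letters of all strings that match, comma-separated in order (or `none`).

A → match
B → match
C → match
D → match
E → no match — must end with `c`
F → no match
G → match

A, B, C, D, G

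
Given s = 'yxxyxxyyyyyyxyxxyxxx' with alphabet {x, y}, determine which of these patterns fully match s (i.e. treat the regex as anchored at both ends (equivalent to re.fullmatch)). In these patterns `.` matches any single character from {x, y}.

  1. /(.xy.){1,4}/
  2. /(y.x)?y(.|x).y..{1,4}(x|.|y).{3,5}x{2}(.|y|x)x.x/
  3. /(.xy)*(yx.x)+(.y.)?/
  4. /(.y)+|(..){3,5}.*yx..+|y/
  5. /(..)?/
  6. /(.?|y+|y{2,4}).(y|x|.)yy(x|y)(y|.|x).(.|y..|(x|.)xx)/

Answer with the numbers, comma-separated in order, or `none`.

1 → no match
2 → match
3 → no match
4 → match
5 → no match
6 → no match

2, 4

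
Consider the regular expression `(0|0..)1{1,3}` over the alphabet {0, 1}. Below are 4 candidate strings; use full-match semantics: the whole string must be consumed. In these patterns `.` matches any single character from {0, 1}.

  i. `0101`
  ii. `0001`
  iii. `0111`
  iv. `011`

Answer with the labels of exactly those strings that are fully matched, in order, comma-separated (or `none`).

i → match
ii → match
iii → match
iv → match

i, ii, iii, iv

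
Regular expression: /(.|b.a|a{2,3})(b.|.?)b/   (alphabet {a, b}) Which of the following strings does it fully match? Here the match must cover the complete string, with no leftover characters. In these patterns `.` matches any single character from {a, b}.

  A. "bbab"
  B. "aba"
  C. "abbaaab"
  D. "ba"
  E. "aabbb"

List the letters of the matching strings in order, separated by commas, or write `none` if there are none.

A, E

A → match
B → no match — must end with "b"
C → no match
D → no match — must end with "b"
E → match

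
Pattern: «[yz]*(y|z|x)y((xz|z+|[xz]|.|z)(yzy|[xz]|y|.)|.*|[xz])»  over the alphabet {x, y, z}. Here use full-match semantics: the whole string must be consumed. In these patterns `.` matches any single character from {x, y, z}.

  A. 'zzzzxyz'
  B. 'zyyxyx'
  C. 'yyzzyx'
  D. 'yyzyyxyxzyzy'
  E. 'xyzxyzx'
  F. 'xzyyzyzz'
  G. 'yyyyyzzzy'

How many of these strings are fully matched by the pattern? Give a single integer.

6

A. 'zzzzxyz' → match
B. 'zyyxyx' → match
C. 'yyzzyx' → match
D. 'yyzyyxyxzyzy' → match
E. 'xyzxyzx' → match
F. 'xzyyzyzz' → no match
G. 'yyyyyzzzy' → match
Total matched: 6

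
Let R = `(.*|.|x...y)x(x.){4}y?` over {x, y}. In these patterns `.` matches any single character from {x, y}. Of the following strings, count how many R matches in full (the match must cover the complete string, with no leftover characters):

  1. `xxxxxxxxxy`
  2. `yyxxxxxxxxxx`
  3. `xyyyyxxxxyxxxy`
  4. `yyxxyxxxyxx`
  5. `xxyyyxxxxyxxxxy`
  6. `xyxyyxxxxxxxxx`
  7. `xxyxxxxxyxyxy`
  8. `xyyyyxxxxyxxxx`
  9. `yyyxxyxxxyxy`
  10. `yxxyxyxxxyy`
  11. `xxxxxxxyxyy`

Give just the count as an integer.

1 → match
2 → match
3 → match
4 → match
5 → match
6 → match
7 → match
8 → match
9 → match
10 → match
11 → match
Total matched: 11

11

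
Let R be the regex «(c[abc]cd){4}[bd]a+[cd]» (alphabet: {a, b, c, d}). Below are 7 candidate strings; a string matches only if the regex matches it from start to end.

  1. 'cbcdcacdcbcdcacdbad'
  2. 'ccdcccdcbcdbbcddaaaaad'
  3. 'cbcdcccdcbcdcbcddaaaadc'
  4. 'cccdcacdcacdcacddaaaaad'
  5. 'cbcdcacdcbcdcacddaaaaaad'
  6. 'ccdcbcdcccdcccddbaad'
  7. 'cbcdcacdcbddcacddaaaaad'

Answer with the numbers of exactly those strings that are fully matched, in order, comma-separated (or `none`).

1, 4, 5

1 → match
2 → no match
3 → no match
4 → match
5 → match
6 → no match
7 → no match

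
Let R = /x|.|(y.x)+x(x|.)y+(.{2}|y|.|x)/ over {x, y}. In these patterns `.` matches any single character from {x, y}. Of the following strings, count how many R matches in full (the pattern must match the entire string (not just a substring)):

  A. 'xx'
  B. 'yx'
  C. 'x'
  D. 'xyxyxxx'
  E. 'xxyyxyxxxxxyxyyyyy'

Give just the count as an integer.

1

A → no match
B → no match
C → match
D → no match
E → no match
Total matched: 1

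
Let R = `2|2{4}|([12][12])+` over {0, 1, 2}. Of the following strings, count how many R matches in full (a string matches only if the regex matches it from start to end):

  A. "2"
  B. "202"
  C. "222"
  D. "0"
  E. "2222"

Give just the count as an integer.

A → match
B → no match
C → no match
D → no match
E → match
Total matched: 2

2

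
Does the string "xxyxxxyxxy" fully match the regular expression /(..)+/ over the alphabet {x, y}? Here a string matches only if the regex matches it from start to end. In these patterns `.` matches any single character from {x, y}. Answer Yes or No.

Yes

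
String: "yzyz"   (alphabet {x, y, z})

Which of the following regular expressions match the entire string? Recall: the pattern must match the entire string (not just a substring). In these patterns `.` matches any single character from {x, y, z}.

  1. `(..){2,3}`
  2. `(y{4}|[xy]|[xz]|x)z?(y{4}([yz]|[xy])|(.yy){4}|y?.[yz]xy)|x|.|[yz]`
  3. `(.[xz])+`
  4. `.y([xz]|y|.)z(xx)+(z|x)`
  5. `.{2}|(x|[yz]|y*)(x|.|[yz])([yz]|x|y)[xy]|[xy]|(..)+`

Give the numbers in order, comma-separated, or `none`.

1 → match
2 → no match
3 → match
4 → no match
5 → match

1, 3, 5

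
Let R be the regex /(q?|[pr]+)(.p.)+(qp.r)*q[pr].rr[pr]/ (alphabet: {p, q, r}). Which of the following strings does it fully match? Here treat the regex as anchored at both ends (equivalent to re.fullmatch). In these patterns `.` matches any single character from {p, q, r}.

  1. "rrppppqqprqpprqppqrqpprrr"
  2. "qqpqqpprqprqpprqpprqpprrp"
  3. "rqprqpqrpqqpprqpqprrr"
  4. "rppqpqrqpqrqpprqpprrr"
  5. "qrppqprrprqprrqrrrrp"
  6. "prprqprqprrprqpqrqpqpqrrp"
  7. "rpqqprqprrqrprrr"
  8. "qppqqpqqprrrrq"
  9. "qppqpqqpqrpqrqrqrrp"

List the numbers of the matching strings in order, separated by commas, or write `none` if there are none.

4, 5, 7

1 → no match
2 → no match
3 → no match
4 → match
5 → match
6 → no match
7 → match
8 → no match
9 → no match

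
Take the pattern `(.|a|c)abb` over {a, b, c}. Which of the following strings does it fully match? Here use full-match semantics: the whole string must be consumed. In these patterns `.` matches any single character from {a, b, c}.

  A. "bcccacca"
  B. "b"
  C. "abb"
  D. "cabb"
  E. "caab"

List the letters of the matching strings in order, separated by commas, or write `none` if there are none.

D

A → no match — must end with "abb"
B → no match — must end with "abb"
C → no match
D → match
E → no match — must end with "abb"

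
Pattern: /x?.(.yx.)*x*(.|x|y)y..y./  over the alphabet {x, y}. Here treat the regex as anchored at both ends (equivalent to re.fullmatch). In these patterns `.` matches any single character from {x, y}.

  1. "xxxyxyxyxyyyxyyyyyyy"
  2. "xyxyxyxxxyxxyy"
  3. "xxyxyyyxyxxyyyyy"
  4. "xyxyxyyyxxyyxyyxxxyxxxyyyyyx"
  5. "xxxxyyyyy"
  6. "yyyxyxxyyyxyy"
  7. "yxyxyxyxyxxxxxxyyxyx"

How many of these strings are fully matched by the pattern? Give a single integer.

6

1 → match
2 → match
3 → match
4 → no match
5 → match
6 → match
7 → match
Total matched: 6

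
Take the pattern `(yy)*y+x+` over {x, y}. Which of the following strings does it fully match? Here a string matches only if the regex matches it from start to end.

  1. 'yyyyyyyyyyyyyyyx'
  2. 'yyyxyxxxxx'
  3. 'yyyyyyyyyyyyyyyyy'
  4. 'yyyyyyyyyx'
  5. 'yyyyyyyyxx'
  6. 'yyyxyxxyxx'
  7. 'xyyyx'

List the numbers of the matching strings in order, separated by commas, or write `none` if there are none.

1, 4, 5

1 → match
2 → no match
3 → no match — must end with 'x'
4 → match
5 → match
6 → no match
7 → no match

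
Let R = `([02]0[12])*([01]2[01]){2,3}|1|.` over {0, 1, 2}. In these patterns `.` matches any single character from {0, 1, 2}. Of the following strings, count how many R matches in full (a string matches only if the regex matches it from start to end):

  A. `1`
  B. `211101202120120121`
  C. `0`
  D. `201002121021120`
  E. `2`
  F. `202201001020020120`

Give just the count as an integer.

5

A → match
B → no match
C → match
D → match
E → match
F → match
Total matched: 5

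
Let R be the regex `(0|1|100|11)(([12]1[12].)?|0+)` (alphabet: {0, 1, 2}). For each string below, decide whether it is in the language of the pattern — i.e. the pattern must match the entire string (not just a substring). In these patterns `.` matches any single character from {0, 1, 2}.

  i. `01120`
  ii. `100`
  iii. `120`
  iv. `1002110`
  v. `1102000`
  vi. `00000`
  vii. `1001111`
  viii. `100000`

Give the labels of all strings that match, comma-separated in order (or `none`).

i, ii, iv, vi, vii, viii

i → match
ii → match
iii → no match
iv → match
v → no match
vi → match
vii → match
viii → match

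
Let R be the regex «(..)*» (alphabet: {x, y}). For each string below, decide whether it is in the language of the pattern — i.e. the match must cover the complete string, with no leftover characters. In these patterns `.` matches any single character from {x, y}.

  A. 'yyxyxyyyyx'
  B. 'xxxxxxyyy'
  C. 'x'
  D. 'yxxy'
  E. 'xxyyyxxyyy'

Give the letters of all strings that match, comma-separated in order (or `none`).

A, D, E

A → match
B → no match
C → no match
D → match
E → match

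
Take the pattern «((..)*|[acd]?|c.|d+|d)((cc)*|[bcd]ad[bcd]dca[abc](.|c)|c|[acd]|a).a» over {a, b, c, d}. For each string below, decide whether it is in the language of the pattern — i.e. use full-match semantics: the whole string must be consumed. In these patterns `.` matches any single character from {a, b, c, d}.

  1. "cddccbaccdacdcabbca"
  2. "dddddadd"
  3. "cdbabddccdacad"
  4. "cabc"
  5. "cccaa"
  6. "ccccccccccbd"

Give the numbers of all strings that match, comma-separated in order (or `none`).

1 → no match
2 → no match — must end with "a"
3 → no match — must end with "a"
4 → no match — must end with "a"
5 → match
6 → no match — must end with "a"

5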